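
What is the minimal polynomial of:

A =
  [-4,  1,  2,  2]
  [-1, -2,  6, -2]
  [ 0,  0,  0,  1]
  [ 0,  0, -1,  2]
x^4 + 4*x^3 - 2*x^2 - 12*x + 9

The characteristic polynomial is χ_A(x) = (x - 1)^2*(x + 3)^2, so the eigenvalues are known. The minimal polynomial is
  m_A(x) = Π_λ (x − λ)^{k_λ}
where k_λ is the size of the *largest* Jordan block for λ (equivalently, the smallest k with (A − λI)^k v = 0 for every generalised eigenvector v of λ).

  λ = -3: largest Jordan block has size 2, contributing (x + 3)^2
  λ = 1: largest Jordan block has size 2, contributing (x − 1)^2

So m_A(x) = (x - 1)^2*(x + 3)^2 = x^4 + 4*x^3 - 2*x^2 - 12*x + 9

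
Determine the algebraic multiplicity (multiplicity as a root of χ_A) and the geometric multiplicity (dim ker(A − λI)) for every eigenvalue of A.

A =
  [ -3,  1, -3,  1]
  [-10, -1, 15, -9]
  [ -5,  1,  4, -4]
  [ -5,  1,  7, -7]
λ = -3: alg = 3, geom = 1; λ = 2: alg = 1, geom = 1

Step 1 — factor the characteristic polynomial to read off the algebraic multiplicities:
  χ_A(x) = (x - 2)*(x + 3)^3

Step 2 — compute geometric multiplicities via the rank-nullity identity g(λ) = n − rank(A − λI):
  rank(A − (-3)·I) = 3, so dim ker(A − (-3)·I) = n − 3 = 1
  rank(A − (2)·I) = 3, so dim ker(A − (2)·I) = n − 3 = 1

Summary:
  λ = -3: algebraic multiplicity = 3, geometric multiplicity = 1
  λ = 2: algebraic multiplicity = 1, geometric multiplicity = 1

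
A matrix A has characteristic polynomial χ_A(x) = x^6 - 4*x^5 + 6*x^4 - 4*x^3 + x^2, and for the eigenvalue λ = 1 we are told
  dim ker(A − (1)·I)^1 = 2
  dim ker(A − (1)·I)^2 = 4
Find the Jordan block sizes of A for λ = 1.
Block sizes for λ = 1: [2, 2]

From the dimensions of kernels of powers, the number of Jordan blocks of size at least j is d_j − d_{j−1} where d_j = dim ker(N^j) (with d_0 = 0). Computing the differences gives [2, 2].
The number of blocks of size exactly k is (#blocks of size ≥ k) − (#blocks of size ≥ k + 1), so the partition is: 2 block(s) of size 2.
In nonincreasing order the block sizes are [2, 2].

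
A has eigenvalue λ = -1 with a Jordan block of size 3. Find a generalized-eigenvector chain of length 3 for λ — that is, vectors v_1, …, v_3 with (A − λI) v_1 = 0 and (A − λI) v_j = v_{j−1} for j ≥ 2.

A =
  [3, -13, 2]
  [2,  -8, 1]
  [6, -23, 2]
A Jordan chain for λ = -1 of length 3:
v_1 = (2, 0, -4)ᵀ
v_2 = (4, 2, 6)ᵀ
v_3 = (1, 0, 0)ᵀ

Let N = A − (-1)·I. We want v_3 with N^3 v_3 = 0 but N^2 v_3 ≠ 0; then v_{j-1} := N · v_j for j = 3, …, 2.

Pick v_3 = (1, 0, 0)ᵀ.
Then v_2 = N · v_3 = (4, 2, 6)ᵀ.
Then v_1 = N · v_2 = (2, 0, -4)ᵀ.

Sanity check: (A − (-1)·I) v_1 = (0, 0, 0)ᵀ = 0. ✓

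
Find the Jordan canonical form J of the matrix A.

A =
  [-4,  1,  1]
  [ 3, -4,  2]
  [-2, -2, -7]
J_3(-5)

The characteristic polynomial is
  det(x·I − A) = x^3 + 15*x^2 + 75*x + 125 = (x + 5)^3

Eigenvalues and multiplicities (the geometric multiplicity of λ is n − rank(A − λI), which equals the number of Jordan blocks for λ):
  λ = -5: algebraic multiplicity = 3, geometric multiplicity = 1

Determining the block sizes for each eigenvalue:
  λ = -5: one block (gm = 1), so the single block has size am = 3 → block sizes [3]

Assembling the blocks gives a Jordan form
J =
  [-5,  1,  0]
  [ 0, -5,  1]
  [ 0,  0, -5]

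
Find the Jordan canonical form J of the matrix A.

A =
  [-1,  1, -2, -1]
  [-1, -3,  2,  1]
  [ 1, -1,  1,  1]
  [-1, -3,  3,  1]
J_1(-2) ⊕ J_3(0)

The characteristic polynomial is
  det(x·I − A) = x^4 + 2*x^3 = x^3*(x + 2)

Eigenvalues and multiplicities (the geometric multiplicity of λ is n − rank(A − λI), which equals the number of Jordan blocks for λ):
  λ = -2: algebraic multiplicity = 1, geometric multiplicity = 1
  λ = 0: algebraic multiplicity = 3, geometric multiplicity = 1

Determining the block sizes for each eigenvalue:
  λ = -2: one block (gm = 1), so the single block has size am = 1 → block sizes [1]
  λ = 0: one block (gm = 1), so the single block has size am = 3 → block sizes [3]

Assembling the blocks gives a Jordan form
J =
  [-2, 0, 0, 0]
  [ 0, 0, 1, 0]
  [ 0, 0, 0, 1]
  [ 0, 0, 0, 0]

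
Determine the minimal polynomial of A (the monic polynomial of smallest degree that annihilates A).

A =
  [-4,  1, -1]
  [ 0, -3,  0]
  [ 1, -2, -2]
x^3 + 9*x^2 + 27*x + 27

The characteristic polynomial is χ_A(x) = (x + 3)^3, so the eigenvalues are known. The minimal polynomial is
  m_A(x) = Π_λ (x − λ)^{k_λ}
where k_λ is the size of the *largest* Jordan block for λ (equivalently, the smallest k with (A − λI)^k v = 0 for every generalised eigenvector v of λ).

  λ = -3: largest Jordan block has size 3, contributing (x + 3)^3

So m_A(x) = (x + 3)^3 = x^3 + 9*x^2 + 27*x + 27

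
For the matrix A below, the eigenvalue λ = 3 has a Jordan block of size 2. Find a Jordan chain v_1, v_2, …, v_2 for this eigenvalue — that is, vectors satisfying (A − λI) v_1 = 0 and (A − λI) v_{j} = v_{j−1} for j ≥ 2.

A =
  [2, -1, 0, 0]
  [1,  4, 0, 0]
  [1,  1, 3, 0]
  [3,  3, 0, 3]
A Jordan chain for λ = 3 of length 2:
v_1 = (-1, 1, 1, 3)ᵀ
v_2 = (1, 0, 0, 0)ᵀ

Let N = A − (3)·I. We want v_2 with N^2 v_2 = 0 but N^1 v_2 ≠ 0; then v_{j-1} := N · v_j for j = 2, …, 2.

Pick v_2 = (1, 0, 0, 0)ᵀ.
Then v_1 = N · v_2 = (-1, 1, 1, 3)ᵀ.

Sanity check: (A − (3)·I) v_1 = (0, 0, 0, 0)ᵀ = 0. ✓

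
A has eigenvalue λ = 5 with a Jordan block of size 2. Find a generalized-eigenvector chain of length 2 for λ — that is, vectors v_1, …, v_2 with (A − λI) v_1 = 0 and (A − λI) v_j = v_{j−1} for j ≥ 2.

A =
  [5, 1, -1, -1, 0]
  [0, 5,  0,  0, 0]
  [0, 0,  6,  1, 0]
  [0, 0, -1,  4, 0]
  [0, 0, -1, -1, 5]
A Jordan chain for λ = 5 of length 2:
v_1 = (1, 0, 0, 0, 0)ᵀ
v_2 = (0, 1, 0, 0, 0)ᵀ

Let N = A − (5)·I. We want v_2 with N^2 v_2 = 0 but N^1 v_2 ≠ 0; then v_{j-1} := N · v_j for j = 2, …, 2.

Pick v_2 = (0, 1, 0, 0, 0)ᵀ.
Then v_1 = N · v_2 = (1, 0, 0, 0, 0)ᵀ.

Sanity check: (A − (5)·I) v_1 = (0, 0, 0, 0, 0)ᵀ = 0. ✓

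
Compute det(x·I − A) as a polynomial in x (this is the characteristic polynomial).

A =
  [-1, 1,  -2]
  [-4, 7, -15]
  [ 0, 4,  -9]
x^3 + 3*x^2 + 3*x + 1

Expanding det(x·I − A) (e.g. by cofactor expansion or by noting that A is similar to its Jordan form J, which has the same characteristic polynomial as A) gives
  χ_A(x) = x^3 + 3*x^2 + 3*x + 1
which factors as (x + 1)^3. The eigenvalues (with algebraic multiplicities) are λ = -1 with multiplicity 3.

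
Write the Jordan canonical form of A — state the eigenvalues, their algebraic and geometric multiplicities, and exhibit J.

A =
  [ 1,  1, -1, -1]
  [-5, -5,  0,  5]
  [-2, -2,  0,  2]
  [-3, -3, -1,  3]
J_1(-1) ⊕ J_2(0) ⊕ J_1(0)

The characteristic polynomial is
  det(x·I − A) = x^4 + x^3 = x^3*(x + 1)

Eigenvalues and multiplicities (the geometric multiplicity of λ is n − rank(A − λI), which equals the number of Jordan blocks for λ):
  λ = -1: algebraic multiplicity = 1, geometric multiplicity = 1
  λ = 0: algebraic multiplicity = 3, geometric multiplicity = 2

Determining the block sizes for each eigenvalue:
  λ = -1: one block (gm = 1), so the single block has size am = 1 → block sizes [1]
  λ = 0: 2 blocks summing to 3 forces exactly one block of size 2 and the rest size 1 → block sizes [2, 1]

Assembling the blocks gives a Jordan form
J =
  [-1, 0, 0, 0]
  [ 0, 0, 1, 0]
  [ 0, 0, 0, 0]
  [ 0, 0, 0, 0]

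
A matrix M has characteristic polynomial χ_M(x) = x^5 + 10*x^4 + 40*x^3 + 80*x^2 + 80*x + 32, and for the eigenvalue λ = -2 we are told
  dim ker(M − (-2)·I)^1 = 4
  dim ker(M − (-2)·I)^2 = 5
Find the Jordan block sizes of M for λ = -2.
Block sizes for λ = -2: [2, 1, 1, 1]

From the dimensions of kernels of powers, the number of Jordan blocks of size at least j is d_j − d_{j−1} where d_j = dim ker(N^j) (with d_0 = 0). Computing the differences gives [4, 1].
The number of blocks of size exactly k is (#blocks of size ≥ k) − (#blocks of size ≥ k + 1), so the partition is: 3 block(s) of size 1, 1 block(s) of size 2.
In nonincreasing order the block sizes are [2, 1, 1, 1].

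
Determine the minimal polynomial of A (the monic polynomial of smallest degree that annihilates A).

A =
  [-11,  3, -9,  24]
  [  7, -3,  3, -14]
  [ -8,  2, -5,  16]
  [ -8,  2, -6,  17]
x^3 + 3*x^2 - 4

The characteristic polynomial is χ_A(x) = (x - 1)^2*(x + 2)^2, so the eigenvalues are known. The minimal polynomial is
  m_A(x) = Π_λ (x − λ)^{k_λ}
where k_λ is the size of the *largest* Jordan block for λ (equivalently, the smallest k with (A − λI)^k v = 0 for every generalised eigenvector v of λ).

  λ = -2: largest Jordan block has size 2, contributing (x + 2)^2
  λ = 1: largest Jordan block has size 1, contributing (x − 1)

So m_A(x) = (x - 1)*(x + 2)^2 = x^3 + 3*x^2 - 4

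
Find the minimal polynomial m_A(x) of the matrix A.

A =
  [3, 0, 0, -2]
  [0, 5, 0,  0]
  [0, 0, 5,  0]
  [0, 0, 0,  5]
x^2 - 8*x + 15

The characteristic polynomial is χ_A(x) = (x - 5)^3*(x - 3), so the eigenvalues are known. The minimal polynomial is
  m_A(x) = Π_λ (x − λ)^{k_λ}
where k_λ is the size of the *largest* Jordan block for λ (equivalently, the smallest k with (A − λI)^k v = 0 for every generalised eigenvector v of λ).

  λ = 3: largest Jordan block has size 1, contributing (x − 3)
  λ = 5: largest Jordan block has size 1, contributing (x − 5)

So m_A(x) = (x - 5)*(x - 3) = x^2 - 8*x + 15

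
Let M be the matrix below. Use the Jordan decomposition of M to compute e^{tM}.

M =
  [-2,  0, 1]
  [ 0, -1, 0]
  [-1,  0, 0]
e^{tM} =
  [-t*exp(-t) + exp(-t), 0, t*exp(-t)]
  [0, exp(-t), 0]
  [-t*exp(-t), 0, t*exp(-t) + exp(-t)]

Strategy: write M = P · J · P⁻¹ where J is a Jordan canonical form, so e^{tM} = P · e^{tJ} · P⁻¹, and e^{tJ} can be computed block-by-block.

M has Jordan form
J =
  [-1,  1,  0]
  [ 0, -1,  0]
  [ 0,  0, -1]
(up to reordering of blocks).

Per-block formulas:
  For a 2×2 Jordan block J_2(-1): exp(t · J_2(-1)) = e^(-1t)·(I + t·N), where N is the 2×2 nilpotent shift.
  For a 1×1 block at λ = -1: exp(t · [-1]) = [e^(-1t)].

After assembling e^{tJ} and conjugating by P, we get:

e^{tM} =
  [-t*exp(-t) + exp(-t), 0, t*exp(-t)]
  [0, exp(-t), 0]
  [-t*exp(-t), 0, t*exp(-t) + exp(-t)]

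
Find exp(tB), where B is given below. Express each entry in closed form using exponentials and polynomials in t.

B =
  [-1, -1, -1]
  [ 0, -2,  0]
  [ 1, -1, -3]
e^{tB} =
  [t*exp(-2*t) + exp(-2*t), -t*exp(-2*t), -t*exp(-2*t)]
  [0, exp(-2*t), 0]
  [t*exp(-2*t), -t*exp(-2*t), -t*exp(-2*t) + exp(-2*t)]

Strategy: write B = P · J · P⁻¹ where J is a Jordan canonical form, so e^{tB} = P · e^{tJ} · P⁻¹, and e^{tJ} can be computed block-by-block.

B has Jordan form
J =
  [-2,  1,  0]
  [ 0, -2,  0]
  [ 0,  0, -2]
(up to reordering of blocks).

Per-block formulas:
  For a 1×1 block at λ = -2: exp(t · [-2]) = [e^(-2t)].
  For a 2×2 Jordan block J_2(-2): exp(t · J_2(-2)) = e^(-2t)·(I + t·N), where N is the 2×2 nilpotent shift.

After assembling e^{tJ} and conjugating by P, we get:

e^{tB} =
  [t*exp(-2*t) + exp(-2*t), -t*exp(-2*t), -t*exp(-2*t)]
  [0, exp(-2*t), 0]
  [t*exp(-2*t), -t*exp(-2*t), -t*exp(-2*t) + exp(-2*t)]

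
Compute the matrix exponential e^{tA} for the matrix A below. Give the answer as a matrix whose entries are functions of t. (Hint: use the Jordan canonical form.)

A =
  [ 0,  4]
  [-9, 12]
e^{tA} =
  [-6*t*exp(6*t) + exp(6*t), 4*t*exp(6*t)]
  [-9*t*exp(6*t), 6*t*exp(6*t) + exp(6*t)]

Strategy: write A = P · J · P⁻¹ where J is a Jordan canonical form, so e^{tA} = P · e^{tJ} · P⁻¹, and e^{tJ} can be computed block-by-block.

A has Jordan form
J =
  [6, 1]
  [0, 6]
(up to reordering of blocks).

Per-block formulas:
  For a 2×2 Jordan block J_2(6): exp(t · J_2(6)) = e^(6t)·(I + t·N), where N is the 2×2 nilpotent shift.

After assembling e^{tJ} and conjugating by P, we get:

e^{tA} =
  [-6*t*exp(6*t) + exp(6*t), 4*t*exp(6*t)]
  [-9*t*exp(6*t), 6*t*exp(6*t) + exp(6*t)]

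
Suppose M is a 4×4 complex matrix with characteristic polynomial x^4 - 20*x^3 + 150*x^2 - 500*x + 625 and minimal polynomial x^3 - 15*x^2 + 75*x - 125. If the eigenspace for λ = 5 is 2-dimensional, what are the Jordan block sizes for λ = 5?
Block sizes for λ = 5: [3, 1]

Step 1 — from the characteristic polynomial, algebraic multiplicity of λ = 5 is 4. From dim ker(M − (5)·I) = 2, there are exactly 2 Jordan blocks for λ = 5.
Step 2 — from the minimal polynomial, the factor (x − 5)^3 tells us the largest block for λ = 5 has size 3.
Step 3 — with total size 4, 2 blocks, and largest block 3, the block sizes (in nonincreasing order) are [3, 1].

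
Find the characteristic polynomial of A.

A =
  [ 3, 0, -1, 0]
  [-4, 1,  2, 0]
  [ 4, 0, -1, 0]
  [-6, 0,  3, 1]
x^4 - 4*x^3 + 6*x^2 - 4*x + 1

Expanding det(x·I − A) (e.g. by cofactor expansion or by noting that A is similar to its Jordan form J, which has the same characteristic polynomial as A) gives
  χ_A(x) = x^4 - 4*x^3 + 6*x^2 - 4*x + 1
which factors as (x - 1)^4. The eigenvalues (with algebraic multiplicities) are λ = 1 with multiplicity 4.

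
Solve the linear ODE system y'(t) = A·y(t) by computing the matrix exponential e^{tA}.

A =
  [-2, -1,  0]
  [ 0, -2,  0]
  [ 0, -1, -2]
e^{tA} =
  [exp(-2*t), -t*exp(-2*t), 0]
  [0, exp(-2*t), 0]
  [0, -t*exp(-2*t), exp(-2*t)]

Strategy: write A = P · J · P⁻¹ where J is a Jordan canonical form, so e^{tA} = P · e^{tJ} · P⁻¹, and e^{tJ} can be computed block-by-block.

A has Jordan form
J =
  [-2,  1,  0]
  [ 0, -2,  0]
  [ 0,  0, -2]
(up to reordering of blocks).

Per-block formulas:
  For a 1×1 block at λ = -2: exp(t · [-2]) = [e^(-2t)].
  For a 2×2 Jordan block J_2(-2): exp(t · J_2(-2)) = e^(-2t)·(I + t·N), where N is the 2×2 nilpotent shift.

After assembling e^{tJ} and conjugating by P, we get:

e^{tA} =
  [exp(-2*t), -t*exp(-2*t), 0]
  [0, exp(-2*t), 0]
  [0, -t*exp(-2*t), exp(-2*t)]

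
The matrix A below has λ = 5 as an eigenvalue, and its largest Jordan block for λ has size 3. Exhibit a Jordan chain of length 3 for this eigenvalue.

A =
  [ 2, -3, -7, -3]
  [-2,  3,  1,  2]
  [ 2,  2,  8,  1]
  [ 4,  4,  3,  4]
A Jordan chain for λ = 5 of length 3:
v_1 = (1, -1, 0, 0)ᵀ
v_2 = (4, -3, -1, 1)ᵀ
v_3 = (1, 0, -1, 0)ᵀ

Let N = A − (5)·I. We want v_3 with N^3 v_3 = 0 but N^2 v_3 ≠ 0; then v_{j-1} := N · v_j for j = 3, …, 2.

Pick v_3 = (1, 0, -1, 0)ᵀ.
Then v_2 = N · v_3 = (4, -3, -1, 1)ᵀ.
Then v_1 = N · v_2 = (1, -1, 0, 0)ᵀ.

Sanity check: (A − (5)·I) v_1 = (0, 0, 0, 0)ᵀ = 0. ✓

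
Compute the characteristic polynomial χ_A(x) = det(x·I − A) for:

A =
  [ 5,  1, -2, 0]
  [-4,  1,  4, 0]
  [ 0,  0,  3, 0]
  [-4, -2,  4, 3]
x^4 - 12*x^3 + 54*x^2 - 108*x + 81

Expanding det(x·I − A) (e.g. by cofactor expansion or by noting that A is similar to its Jordan form J, which has the same characteristic polynomial as A) gives
  χ_A(x) = x^4 - 12*x^3 + 54*x^2 - 108*x + 81
which factors as (x - 3)^4. The eigenvalues (with algebraic multiplicities) are λ = 3 with multiplicity 4.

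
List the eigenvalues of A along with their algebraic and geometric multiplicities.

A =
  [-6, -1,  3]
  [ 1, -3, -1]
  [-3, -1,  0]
λ = -3: alg = 3, geom = 1

Step 1 — factor the characteristic polynomial to read off the algebraic multiplicities:
  χ_A(x) = (x + 3)^3

Step 2 — compute geometric multiplicities via the rank-nullity identity g(λ) = n − rank(A − λI):
  rank(A − (-3)·I) = 2, so dim ker(A − (-3)·I) = n − 2 = 1

Summary:
  λ = -3: algebraic multiplicity = 3, geometric multiplicity = 1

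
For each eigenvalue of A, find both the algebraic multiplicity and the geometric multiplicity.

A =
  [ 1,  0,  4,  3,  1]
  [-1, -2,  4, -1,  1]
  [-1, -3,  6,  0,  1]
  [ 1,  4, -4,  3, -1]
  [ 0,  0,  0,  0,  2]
λ = 2: alg = 5, geom = 3

Step 1 — factor the characteristic polynomial to read off the algebraic multiplicities:
  χ_A(x) = (x - 2)^5

Step 2 — compute geometric multiplicities via the rank-nullity identity g(λ) = n − rank(A − λI):
  rank(A − (2)·I) = 2, so dim ker(A − (2)·I) = n − 2 = 3

Summary:
  λ = 2: algebraic multiplicity = 5, geometric multiplicity = 3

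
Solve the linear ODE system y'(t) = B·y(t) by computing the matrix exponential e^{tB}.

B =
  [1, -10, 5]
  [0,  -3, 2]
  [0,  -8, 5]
e^{tB} =
  [exp(t), -10*t*exp(t), 5*t*exp(t)]
  [0, -4*t*exp(t) + exp(t), 2*t*exp(t)]
  [0, -8*t*exp(t), 4*t*exp(t) + exp(t)]

Strategy: write B = P · J · P⁻¹ where J is a Jordan canonical form, so e^{tB} = P · e^{tJ} · P⁻¹, and e^{tJ} can be computed block-by-block.

B has Jordan form
J =
  [1, 1, 0]
  [0, 1, 0]
  [0, 0, 1]
(up to reordering of blocks).

Per-block formulas:
  For a 2×2 Jordan block J_2(1): exp(t · J_2(1)) = e^(1t)·(I + t·N), where N is the 2×2 nilpotent shift.
  For a 1×1 block at λ = 1: exp(t · [1]) = [e^(1t)].

After assembling e^{tJ} and conjugating by P, we get:

e^{tB} =
  [exp(t), -10*t*exp(t), 5*t*exp(t)]
  [0, -4*t*exp(t) + exp(t), 2*t*exp(t)]
  [0, -8*t*exp(t), 4*t*exp(t) + exp(t)]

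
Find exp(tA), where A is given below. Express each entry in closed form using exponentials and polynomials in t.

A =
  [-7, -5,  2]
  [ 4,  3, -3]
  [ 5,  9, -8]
e^{tA} =
  [-t^2*exp(-4*t)/2 - 3*t*exp(-4*t) + exp(-4*t), -t^2*exp(-4*t) - 5*t*exp(-4*t), t^2*exp(-4*t)/2 + 2*t*exp(-4*t)]
  [t^2*exp(-4*t)/2 + 4*t*exp(-4*t), t^2*exp(-4*t) + 7*t*exp(-4*t) + exp(-4*t), -t^2*exp(-4*t)/2 - 3*t*exp(-4*t)]
  [t^2*exp(-4*t)/2 + 5*t*exp(-4*t), t^2*exp(-4*t) + 9*t*exp(-4*t), -t^2*exp(-4*t)/2 - 4*t*exp(-4*t) + exp(-4*t)]

Strategy: write A = P · J · P⁻¹ where J is a Jordan canonical form, so e^{tA} = P · e^{tJ} · P⁻¹, and e^{tJ} can be computed block-by-block.

A has Jordan form
J =
  [-4,  1,  0]
  [ 0, -4,  1]
  [ 0,  0, -4]
(up to reordering of blocks).

Per-block formulas:
  For a 3×3 Jordan block J_3(-4): exp(t · J_3(-4)) = e^(-4t)·(I + t·N + (t^2/2)·N^2), where N is the 3×3 nilpotent shift.

After assembling e^{tJ} and conjugating by P, we get:

e^{tA} =
  [-t^2*exp(-4*t)/2 - 3*t*exp(-4*t) + exp(-4*t), -t^2*exp(-4*t) - 5*t*exp(-4*t), t^2*exp(-4*t)/2 + 2*t*exp(-4*t)]
  [t^2*exp(-4*t)/2 + 4*t*exp(-4*t), t^2*exp(-4*t) + 7*t*exp(-4*t) + exp(-4*t), -t^2*exp(-4*t)/2 - 3*t*exp(-4*t)]
  [t^2*exp(-4*t)/2 + 5*t*exp(-4*t), t^2*exp(-4*t) + 9*t*exp(-4*t), -t^2*exp(-4*t)/2 - 4*t*exp(-4*t) + exp(-4*t)]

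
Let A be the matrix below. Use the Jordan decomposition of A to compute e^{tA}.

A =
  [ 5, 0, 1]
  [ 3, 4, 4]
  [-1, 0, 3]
e^{tA} =
  [t*exp(4*t) + exp(4*t), 0, t*exp(4*t)]
  [-t^2*exp(4*t)/2 + 3*t*exp(4*t), exp(4*t), -t^2*exp(4*t)/2 + 4*t*exp(4*t)]
  [-t*exp(4*t), 0, -t*exp(4*t) + exp(4*t)]

Strategy: write A = P · J · P⁻¹ where J is a Jordan canonical form, so e^{tA} = P · e^{tJ} · P⁻¹, and e^{tJ} can be computed block-by-block.

A has Jordan form
J =
  [4, 1, 0]
  [0, 4, 1]
  [0, 0, 4]
(up to reordering of blocks).

Per-block formulas:
  For a 3×3 Jordan block J_3(4): exp(t · J_3(4)) = e^(4t)·(I + t·N + (t^2/2)·N^2), where N is the 3×3 nilpotent shift.

After assembling e^{tJ} and conjugating by P, we get:

e^{tA} =
  [t*exp(4*t) + exp(4*t), 0, t*exp(4*t)]
  [-t^2*exp(4*t)/2 + 3*t*exp(4*t), exp(4*t), -t^2*exp(4*t)/2 + 4*t*exp(4*t)]
  [-t*exp(4*t), 0, -t*exp(4*t) + exp(4*t)]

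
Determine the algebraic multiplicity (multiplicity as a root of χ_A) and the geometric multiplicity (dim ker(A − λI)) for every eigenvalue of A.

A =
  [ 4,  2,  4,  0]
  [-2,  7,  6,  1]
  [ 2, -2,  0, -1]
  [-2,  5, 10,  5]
λ = 4: alg = 4, geom = 2

Step 1 — factor the characteristic polynomial to read off the algebraic multiplicities:
  χ_A(x) = (x - 4)^4

Step 2 — compute geometric multiplicities via the rank-nullity identity g(λ) = n − rank(A − λI):
  rank(A − (4)·I) = 2, so dim ker(A − (4)·I) = n − 2 = 2

Summary:
  λ = 4: algebraic multiplicity = 4, geometric multiplicity = 2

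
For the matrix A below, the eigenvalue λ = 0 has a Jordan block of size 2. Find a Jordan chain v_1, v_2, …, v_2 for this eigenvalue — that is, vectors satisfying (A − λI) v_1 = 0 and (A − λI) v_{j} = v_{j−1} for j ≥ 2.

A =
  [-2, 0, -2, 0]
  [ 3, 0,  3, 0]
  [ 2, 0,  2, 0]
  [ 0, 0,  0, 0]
A Jordan chain for λ = 0 of length 2:
v_1 = (-2, 3, 2, 0)ᵀ
v_2 = (1, 0, 0, 0)ᵀ

Let N = A − (0)·I. We want v_2 with N^2 v_2 = 0 but N^1 v_2 ≠ 0; then v_{j-1} := N · v_j for j = 2, …, 2.

Pick v_2 = (1, 0, 0, 0)ᵀ.
Then v_1 = N · v_2 = (-2, 3, 2, 0)ᵀ.

Sanity check: (A − (0)·I) v_1 = (0, 0, 0, 0)ᵀ = 0. ✓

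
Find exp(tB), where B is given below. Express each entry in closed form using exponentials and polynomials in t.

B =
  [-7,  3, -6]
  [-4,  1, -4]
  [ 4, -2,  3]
e^{tB} =
  [-6*t*exp(-t) + exp(-t), 3*t*exp(-t), -6*t*exp(-t)]
  [-4*t*exp(-t), 2*t*exp(-t) + exp(-t), -4*t*exp(-t)]
  [4*t*exp(-t), -2*t*exp(-t), 4*t*exp(-t) + exp(-t)]

Strategy: write B = P · J · P⁻¹ where J is a Jordan canonical form, so e^{tB} = P · e^{tJ} · P⁻¹, and e^{tJ} can be computed block-by-block.

B has Jordan form
J =
  [-1,  1,  0]
  [ 0, -1,  0]
  [ 0,  0, -1]
(up to reordering of blocks).

Per-block formulas:
  For a 2×2 Jordan block J_2(-1): exp(t · J_2(-1)) = e^(-1t)·(I + t·N), where N is the 2×2 nilpotent shift.
  For a 1×1 block at λ = -1: exp(t · [-1]) = [e^(-1t)].

After assembling e^{tJ} and conjugating by P, we get:

e^{tB} =
  [-6*t*exp(-t) + exp(-t), 3*t*exp(-t), -6*t*exp(-t)]
  [-4*t*exp(-t), 2*t*exp(-t) + exp(-t), -4*t*exp(-t)]
  [4*t*exp(-t), -2*t*exp(-t), 4*t*exp(-t) + exp(-t)]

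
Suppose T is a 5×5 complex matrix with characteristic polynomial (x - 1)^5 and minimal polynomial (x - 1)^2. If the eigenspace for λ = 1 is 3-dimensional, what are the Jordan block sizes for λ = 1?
Block sizes for λ = 1: [2, 2, 1]

Step 1 — from the characteristic polynomial, algebraic multiplicity of λ = 1 is 5. From dim ker(T − (1)·I) = 3, there are exactly 3 Jordan blocks for λ = 1.
Step 2 — from the minimal polynomial, the factor (x − 1)^2 tells us the largest block for λ = 1 has size 2.
Step 3 — with total size 5, 3 blocks, and largest block 2, the block sizes (in nonincreasing order) are [2, 2, 1].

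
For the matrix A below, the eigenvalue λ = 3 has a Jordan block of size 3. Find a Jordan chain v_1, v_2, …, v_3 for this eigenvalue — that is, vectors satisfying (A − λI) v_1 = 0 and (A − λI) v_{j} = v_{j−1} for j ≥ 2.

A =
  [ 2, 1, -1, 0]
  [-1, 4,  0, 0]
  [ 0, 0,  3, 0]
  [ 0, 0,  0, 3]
A Jordan chain for λ = 3 of length 3:
v_1 = (1, 1, 0, 0)ᵀ
v_2 = (-1, 0, 0, 0)ᵀ
v_3 = (0, 0, 1, 0)ᵀ

Let N = A − (3)·I. We want v_3 with N^3 v_3 = 0 but N^2 v_3 ≠ 0; then v_{j-1} := N · v_j for j = 3, …, 2.

Pick v_3 = (0, 0, 1, 0)ᵀ.
Then v_2 = N · v_3 = (-1, 0, 0, 0)ᵀ.
Then v_1 = N · v_2 = (1, 1, 0, 0)ᵀ.

Sanity check: (A − (3)·I) v_1 = (0, 0, 0, 0)ᵀ = 0. ✓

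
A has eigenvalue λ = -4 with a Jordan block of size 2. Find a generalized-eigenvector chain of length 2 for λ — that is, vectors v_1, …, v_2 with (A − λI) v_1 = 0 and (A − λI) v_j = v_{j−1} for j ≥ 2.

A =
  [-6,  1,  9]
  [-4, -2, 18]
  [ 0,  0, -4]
A Jordan chain for λ = -4 of length 2:
v_1 = (-2, -4, 0)ᵀ
v_2 = (1, 0, 0)ᵀ

Let N = A − (-4)·I. We want v_2 with N^2 v_2 = 0 but N^1 v_2 ≠ 0; then v_{j-1} := N · v_j for j = 2, …, 2.

Pick v_2 = (1, 0, 0)ᵀ.
Then v_1 = N · v_2 = (-2, -4, 0)ᵀ.

Sanity check: (A − (-4)·I) v_1 = (0, 0, 0)ᵀ = 0. ✓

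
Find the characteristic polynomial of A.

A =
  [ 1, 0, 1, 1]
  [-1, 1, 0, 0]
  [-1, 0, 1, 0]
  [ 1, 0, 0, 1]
x^4 - 4*x^3 + 6*x^2 - 4*x + 1

Expanding det(x·I − A) (e.g. by cofactor expansion or by noting that A is similar to its Jordan form J, which has the same characteristic polynomial as A) gives
  χ_A(x) = x^4 - 4*x^3 + 6*x^2 - 4*x + 1
which factors as (x - 1)^4. The eigenvalues (with algebraic multiplicities) are λ = 1 with multiplicity 4.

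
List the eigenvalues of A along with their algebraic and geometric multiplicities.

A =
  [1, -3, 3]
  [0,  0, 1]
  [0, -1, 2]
λ = 1: alg = 3, geom = 2

Step 1 — factor the characteristic polynomial to read off the algebraic multiplicities:
  χ_A(x) = (x - 1)^3

Step 2 — compute geometric multiplicities via the rank-nullity identity g(λ) = n − rank(A − λI):
  rank(A − (1)·I) = 1, so dim ker(A − (1)·I) = n − 1 = 2

Summary:
  λ = 1: algebraic multiplicity = 3, geometric multiplicity = 2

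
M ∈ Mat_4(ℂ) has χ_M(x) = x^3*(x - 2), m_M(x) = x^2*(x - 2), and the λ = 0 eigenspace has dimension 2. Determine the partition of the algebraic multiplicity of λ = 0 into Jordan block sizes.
Block sizes for λ = 0: [2, 1]

Step 1 — from the characteristic polynomial, algebraic multiplicity of λ = 0 is 3. From dim ker(M − (0)·I) = 2, there are exactly 2 Jordan blocks for λ = 0.
Step 2 — from the minimal polynomial, the factor (x − 0)^2 tells us the largest block for λ = 0 has size 2.
Step 3 — with total size 3, 2 blocks, and largest block 2, the block sizes (in nonincreasing order) are [2, 1].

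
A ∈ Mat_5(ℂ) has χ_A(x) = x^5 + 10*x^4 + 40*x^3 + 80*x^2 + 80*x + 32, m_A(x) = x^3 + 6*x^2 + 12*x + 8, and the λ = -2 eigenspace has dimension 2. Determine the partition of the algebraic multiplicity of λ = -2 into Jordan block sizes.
Block sizes for λ = -2: [3, 2]

Step 1 — from the characteristic polynomial, algebraic multiplicity of λ = -2 is 5. From dim ker(A − (-2)·I) = 2, there are exactly 2 Jordan blocks for λ = -2.
Step 2 — from the minimal polynomial, the factor (x + 2)^3 tells us the largest block for λ = -2 has size 3.
Step 3 — with total size 5, 2 blocks, and largest block 3, the block sizes (in nonincreasing order) are [3, 2].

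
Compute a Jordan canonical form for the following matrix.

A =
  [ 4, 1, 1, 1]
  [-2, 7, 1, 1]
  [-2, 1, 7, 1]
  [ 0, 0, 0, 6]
J_2(6) ⊕ J_1(6) ⊕ J_1(6)

The characteristic polynomial is
  det(x·I − A) = x^4 - 24*x^3 + 216*x^2 - 864*x + 1296 = (x - 6)^4

Eigenvalues and multiplicities (the geometric multiplicity of λ is n − rank(A − λI), which equals the number of Jordan blocks for λ):
  λ = 6: algebraic multiplicity = 4, geometric multiplicity = 3

Determining the block sizes for each eigenvalue:
  λ = 6: 3 blocks summing to 4 forces exactly one block of size 2 and the rest size 1 → block sizes [2, 1, 1]

Assembling the blocks gives a Jordan form
J =
  [6, 1, 0, 0]
  [0, 6, 0, 0]
  [0, 0, 6, 0]
  [0, 0, 0, 6]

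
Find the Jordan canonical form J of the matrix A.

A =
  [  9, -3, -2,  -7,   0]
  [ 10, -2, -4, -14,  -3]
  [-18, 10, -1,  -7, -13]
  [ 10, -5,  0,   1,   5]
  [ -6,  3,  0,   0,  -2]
J_2(1) ⊕ J_2(1) ⊕ J_1(1)

The characteristic polynomial is
  det(x·I − A) = x^5 - 5*x^4 + 10*x^3 - 10*x^2 + 5*x - 1 = (x - 1)^5

Eigenvalues and multiplicities (the geometric multiplicity of λ is n − rank(A − λI), which equals the number of Jordan blocks for λ):
  λ = 1: algebraic multiplicity = 5, geometric multiplicity = 3

Determining the block sizes for each eigenvalue:
  λ = 1: with am = 5 and gm = 3, the partition is not yet determined (e.g. several partitions of 5 into 3 parts exist). Let N = A − (1)·I. Computing rank(N^1) = 2, rank(N^2) = 0; the number of blocks of size ≥ j is rank(N^{j−1}) − rank(N^j), giving [3, 2]. So we have 2 block(s) of size 2, 1 block(s) of size 1 → block sizes [2, 2, 1]

Assembling the blocks gives a Jordan form
J =
  [1, 1, 0, 0, 0]
  [0, 1, 0, 0, 0]
  [0, 0, 1, 1, 0]
  [0, 0, 0, 1, 0]
  [0, 0, 0, 0, 1]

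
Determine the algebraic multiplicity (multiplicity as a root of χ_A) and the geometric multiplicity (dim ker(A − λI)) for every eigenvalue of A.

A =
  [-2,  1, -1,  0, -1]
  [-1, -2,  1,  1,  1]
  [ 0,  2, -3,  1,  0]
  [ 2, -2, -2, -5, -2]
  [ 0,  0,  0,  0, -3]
λ = -3: alg = 5, geom = 3

Step 1 — factor the characteristic polynomial to read off the algebraic multiplicities:
  χ_A(x) = (x + 3)^5

Step 2 — compute geometric multiplicities via the rank-nullity identity g(λ) = n − rank(A − λI):
  rank(A − (-3)·I) = 2, so dim ker(A − (-3)·I) = n − 2 = 3

Summary:
  λ = -3: algebraic multiplicity = 5, geometric multiplicity = 3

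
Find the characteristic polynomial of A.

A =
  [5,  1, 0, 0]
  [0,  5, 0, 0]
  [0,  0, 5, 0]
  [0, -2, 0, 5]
x^4 - 20*x^3 + 150*x^2 - 500*x + 625

Expanding det(x·I − A) (e.g. by cofactor expansion or by noting that A is similar to its Jordan form J, which has the same characteristic polynomial as A) gives
  χ_A(x) = x^4 - 20*x^3 + 150*x^2 - 500*x + 625
which factors as (x - 5)^4. The eigenvalues (with algebraic multiplicities) are λ = 5 with multiplicity 4.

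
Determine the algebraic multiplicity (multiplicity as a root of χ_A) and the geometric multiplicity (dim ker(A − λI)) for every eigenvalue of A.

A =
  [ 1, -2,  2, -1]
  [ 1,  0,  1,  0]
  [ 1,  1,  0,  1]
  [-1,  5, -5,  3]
λ = 1: alg = 4, geom = 2

Step 1 — factor the characteristic polynomial to read off the algebraic multiplicities:
  χ_A(x) = (x - 1)^4

Step 2 — compute geometric multiplicities via the rank-nullity identity g(λ) = n − rank(A − λI):
  rank(A − (1)·I) = 2, so dim ker(A − (1)·I) = n − 2 = 2

Summary:
  λ = 1: algebraic multiplicity = 4, geometric multiplicity = 2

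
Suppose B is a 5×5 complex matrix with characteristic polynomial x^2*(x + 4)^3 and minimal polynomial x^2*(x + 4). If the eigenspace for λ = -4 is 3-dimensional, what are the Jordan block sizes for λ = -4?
Block sizes for λ = -4: [1, 1, 1]

Step 1 — from the characteristic polynomial, algebraic multiplicity of λ = -4 is 3. From dim ker(B − (-4)·I) = 3, there are exactly 3 Jordan blocks for λ = -4.
Step 2 — from the minimal polynomial, the factor (x + 4) tells us the largest block for λ = -4 has size 1.
Step 3 — with total size 3, 3 blocks, and largest block 1, the block sizes (in nonincreasing order) are [1, 1, 1].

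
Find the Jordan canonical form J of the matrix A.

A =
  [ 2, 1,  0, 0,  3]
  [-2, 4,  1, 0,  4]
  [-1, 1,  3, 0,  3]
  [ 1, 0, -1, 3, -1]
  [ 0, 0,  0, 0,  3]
J_3(3) ⊕ J_1(3) ⊕ J_1(3)

The characteristic polynomial is
  det(x·I − A) = x^5 - 15*x^4 + 90*x^3 - 270*x^2 + 405*x - 243 = (x - 3)^5

Eigenvalues and multiplicities (the geometric multiplicity of λ is n − rank(A − λI), which equals the number of Jordan blocks for λ):
  λ = 3: algebraic multiplicity = 5, geometric multiplicity = 3

Determining the block sizes for each eigenvalue:
  λ = 3: with am = 5 and gm = 3, the partition is not yet determined (e.g. several partitions of 5 into 3 parts exist). Let N = A − (3)·I. Computing rank(N^1) = 2, rank(N^2) = 1, rank(N^3) = 0; the number of blocks of size ≥ j is rank(N^{j−1}) − rank(N^j), giving [3, 1, 1]. So we have 1 block(s) of size 3, 2 block(s) of size 1 → block sizes [3, 1, 1]

Assembling the blocks gives a Jordan form
J =
  [3, 1, 0, 0, 0]
  [0, 3, 1, 0, 0]
  [0, 0, 3, 0, 0]
  [0, 0, 0, 3, 0]
  [0, 0, 0, 0, 3]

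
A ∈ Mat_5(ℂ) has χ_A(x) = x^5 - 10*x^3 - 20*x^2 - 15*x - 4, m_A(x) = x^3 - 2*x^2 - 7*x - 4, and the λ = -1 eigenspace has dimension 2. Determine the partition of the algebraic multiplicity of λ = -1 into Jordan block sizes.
Block sizes for λ = -1: [2, 2]

Step 1 — from the characteristic polynomial, algebraic multiplicity of λ = -1 is 4. From dim ker(A − (-1)·I) = 2, there are exactly 2 Jordan blocks for λ = -1.
Step 2 — from the minimal polynomial, the factor (x + 1)^2 tells us the largest block for λ = -1 has size 2.
Step 3 — with total size 4, 2 blocks, and largest block 2, the block sizes (in nonincreasing order) are [2, 2].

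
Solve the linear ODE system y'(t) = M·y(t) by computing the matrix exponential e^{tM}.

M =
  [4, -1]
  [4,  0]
e^{tM} =
  [2*t*exp(2*t) + exp(2*t), -t*exp(2*t)]
  [4*t*exp(2*t), -2*t*exp(2*t) + exp(2*t)]

Strategy: write M = P · J · P⁻¹ where J is a Jordan canonical form, so e^{tM} = P · e^{tJ} · P⁻¹, and e^{tJ} can be computed block-by-block.

M has Jordan form
J =
  [2, 1]
  [0, 2]
(up to reordering of blocks).

Per-block formulas:
  For a 2×2 Jordan block J_2(2): exp(t · J_2(2)) = e^(2t)·(I + t·N), where N is the 2×2 nilpotent shift.

After assembling e^{tJ} and conjugating by P, we get:

e^{tM} =
  [2*t*exp(2*t) + exp(2*t), -t*exp(2*t)]
  [4*t*exp(2*t), -2*t*exp(2*t) + exp(2*t)]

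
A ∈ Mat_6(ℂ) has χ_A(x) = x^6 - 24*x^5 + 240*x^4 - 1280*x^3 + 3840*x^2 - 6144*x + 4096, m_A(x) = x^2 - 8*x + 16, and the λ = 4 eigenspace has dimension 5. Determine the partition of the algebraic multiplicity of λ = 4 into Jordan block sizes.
Block sizes for λ = 4: [2, 1, 1, 1, 1]

Step 1 — from the characteristic polynomial, algebraic multiplicity of λ = 4 is 6. From dim ker(A − (4)·I) = 5, there are exactly 5 Jordan blocks for λ = 4.
Step 2 — from the minimal polynomial, the factor (x − 4)^2 tells us the largest block for λ = 4 has size 2.
Step 3 — with total size 6, 5 blocks, and largest block 2, the block sizes (in nonincreasing order) are [2, 1, 1, 1, 1].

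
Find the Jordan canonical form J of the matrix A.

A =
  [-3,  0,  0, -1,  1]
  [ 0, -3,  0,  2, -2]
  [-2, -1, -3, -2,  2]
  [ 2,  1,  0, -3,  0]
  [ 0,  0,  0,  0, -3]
J_3(-3) ⊕ J_1(-3) ⊕ J_1(-3)

The characteristic polynomial is
  det(x·I − A) = x^5 + 15*x^4 + 90*x^3 + 270*x^2 + 405*x + 243 = (x + 3)^5

Eigenvalues and multiplicities (the geometric multiplicity of λ is n − rank(A − λI), which equals the number of Jordan blocks for λ):
  λ = -3: algebraic multiplicity = 5, geometric multiplicity = 3

Determining the block sizes for each eigenvalue:
  λ = -3: with am = 5 and gm = 3, the partition is not yet determined (e.g. several partitions of 5 into 3 parts exist). Let N = A − (-3)·I. Computing rank(N^1) = 2, rank(N^2) = 1, rank(N^3) = 0; the number of blocks of size ≥ j is rank(N^{j−1}) − rank(N^j), giving [3, 1, 1]. So we have 1 block(s) of size 3, 2 block(s) of size 1 → block sizes [3, 1, 1]

Assembling the blocks gives a Jordan form
J =
  [-3,  1,  0,  0,  0]
  [ 0, -3,  1,  0,  0]
  [ 0,  0, -3,  0,  0]
  [ 0,  0,  0, -3,  0]
  [ 0,  0,  0,  0, -3]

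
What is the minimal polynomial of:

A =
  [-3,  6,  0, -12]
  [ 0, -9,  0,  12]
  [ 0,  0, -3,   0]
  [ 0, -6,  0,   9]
x^2 - 9

The characteristic polynomial is χ_A(x) = (x - 3)*(x + 3)^3, so the eigenvalues are known. The minimal polynomial is
  m_A(x) = Π_λ (x − λ)^{k_λ}
where k_λ is the size of the *largest* Jordan block for λ (equivalently, the smallest k with (A − λI)^k v = 0 for every generalised eigenvector v of λ).

  λ = -3: largest Jordan block has size 1, contributing (x + 3)
  λ = 3: largest Jordan block has size 1, contributing (x − 3)

So m_A(x) = (x - 3)*(x + 3) = x^2 - 9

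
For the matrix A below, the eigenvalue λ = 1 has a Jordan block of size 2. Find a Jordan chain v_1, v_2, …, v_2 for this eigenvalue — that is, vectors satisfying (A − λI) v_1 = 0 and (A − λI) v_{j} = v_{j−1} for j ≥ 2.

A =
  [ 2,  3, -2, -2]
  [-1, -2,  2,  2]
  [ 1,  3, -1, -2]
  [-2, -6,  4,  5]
A Jordan chain for λ = 1 of length 2:
v_1 = (1, -1, 1, -2)ᵀ
v_2 = (1, 0, 0, 0)ᵀ

Let N = A − (1)·I. We want v_2 with N^2 v_2 = 0 but N^1 v_2 ≠ 0; then v_{j-1} := N · v_j for j = 2, …, 2.

Pick v_2 = (1, 0, 0, 0)ᵀ.
Then v_1 = N · v_2 = (1, -1, 1, -2)ᵀ.

Sanity check: (A − (1)·I) v_1 = (0, 0, 0, 0)ᵀ = 0. ✓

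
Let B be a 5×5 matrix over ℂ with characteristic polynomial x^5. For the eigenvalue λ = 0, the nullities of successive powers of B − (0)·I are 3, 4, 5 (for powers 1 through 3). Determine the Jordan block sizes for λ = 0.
Block sizes for λ = 0: [3, 1, 1]

From the dimensions of kernels of powers, the number of Jordan blocks of size at least j is d_j − d_{j−1} where d_j = dim ker(N^j) (with d_0 = 0). Computing the differences gives [3, 1, 1].
The number of blocks of size exactly k is (#blocks of size ≥ k) − (#blocks of size ≥ k + 1), so the partition is: 2 block(s) of size 1, 1 block(s) of size 3.
In nonincreasing order the block sizes are [3, 1, 1].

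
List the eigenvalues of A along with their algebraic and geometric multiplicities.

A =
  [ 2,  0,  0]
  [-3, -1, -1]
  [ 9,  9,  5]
λ = 2: alg = 3, geom = 2

Step 1 — factor the characteristic polynomial to read off the algebraic multiplicities:
  χ_A(x) = (x - 2)^3

Step 2 — compute geometric multiplicities via the rank-nullity identity g(λ) = n − rank(A − λI):
  rank(A − (2)·I) = 1, so dim ker(A − (2)·I) = n − 1 = 2

Summary:
  λ = 2: algebraic multiplicity = 3, geometric multiplicity = 2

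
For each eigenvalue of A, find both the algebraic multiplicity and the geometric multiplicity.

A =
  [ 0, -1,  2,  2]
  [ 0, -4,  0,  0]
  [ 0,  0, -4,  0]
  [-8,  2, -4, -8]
λ = -4: alg = 4, geom = 3

Step 1 — factor the characteristic polynomial to read off the algebraic multiplicities:
  χ_A(x) = (x + 4)^4

Step 2 — compute geometric multiplicities via the rank-nullity identity g(λ) = n − rank(A − λI):
  rank(A − (-4)·I) = 1, so dim ker(A − (-4)·I) = n − 1 = 3

Summary:
  λ = -4: algebraic multiplicity = 4, geometric multiplicity = 3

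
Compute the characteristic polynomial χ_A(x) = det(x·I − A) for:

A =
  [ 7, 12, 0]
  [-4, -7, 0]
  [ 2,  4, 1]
x^3 - x^2 - x + 1

Expanding det(x·I − A) (e.g. by cofactor expansion or by noting that A is similar to its Jordan form J, which has the same characteristic polynomial as A) gives
  χ_A(x) = x^3 - x^2 - x + 1
which factors as (x - 1)^2*(x + 1). The eigenvalues (with algebraic multiplicities) are λ = -1 with multiplicity 1, λ = 1 with multiplicity 2.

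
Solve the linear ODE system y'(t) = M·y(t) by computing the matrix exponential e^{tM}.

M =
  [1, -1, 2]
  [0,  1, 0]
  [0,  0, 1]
e^{tM} =
  [exp(t), -t*exp(t), 2*t*exp(t)]
  [0, exp(t), 0]
  [0, 0, exp(t)]

Strategy: write M = P · J · P⁻¹ where J is a Jordan canonical form, so e^{tM} = P · e^{tJ} · P⁻¹, and e^{tJ} can be computed block-by-block.

M has Jordan form
J =
  [1, 1, 0]
  [0, 1, 0]
  [0, 0, 1]
(up to reordering of blocks).

Per-block formulas:
  For a 2×2 Jordan block J_2(1): exp(t · J_2(1)) = e^(1t)·(I + t·N), where N is the 2×2 nilpotent shift.
  For a 1×1 block at λ = 1: exp(t · [1]) = [e^(1t)].

After assembling e^{tJ} and conjugating by P, we get:

e^{tM} =
  [exp(t), -t*exp(t), 2*t*exp(t)]
  [0, exp(t), 0]
  [0, 0, exp(t)]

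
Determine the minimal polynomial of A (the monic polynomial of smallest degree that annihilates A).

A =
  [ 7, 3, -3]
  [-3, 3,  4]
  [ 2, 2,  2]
x^3 - 12*x^2 + 48*x - 64

The characteristic polynomial is χ_A(x) = (x - 4)^3, so the eigenvalues are known. The minimal polynomial is
  m_A(x) = Π_λ (x − λ)^{k_λ}
where k_λ is the size of the *largest* Jordan block for λ (equivalently, the smallest k with (A − λI)^k v = 0 for every generalised eigenvector v of λ).

  λ = 4: largest Jordan block has size 3, contributing (x − 4)^3

So m_A(x) = (x - 4)^3 = x^3 - 12*x^2 + 48*x - 64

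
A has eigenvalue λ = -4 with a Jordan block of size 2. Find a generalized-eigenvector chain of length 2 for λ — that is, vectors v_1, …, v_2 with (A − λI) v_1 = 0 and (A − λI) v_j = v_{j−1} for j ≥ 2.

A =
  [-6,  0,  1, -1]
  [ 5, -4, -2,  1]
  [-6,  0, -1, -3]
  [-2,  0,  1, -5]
A Jordan chain for λ = -4 of length 2:
v_1 = (-2, 5, -6, -2)ᵀ
v_2 = (1, 0, 0, 0)ᵀ

Let N = A − (-4)·I. We want v_2 with N^2 v_2 = 0 but N^1 v_2 ≠ 0; then v_{j-1} := N · v_j for j = 2, …, 2.

Pick v_2 = (1, 0, 0, 0)ᵀ.
Then v_1 = N · v_2 = (-2, 5, -6, -2)ᵀ.

Sanity check: (A − (-4)·I) v_1 = (0, 0, 0, 0)ᵀ = 0. ✓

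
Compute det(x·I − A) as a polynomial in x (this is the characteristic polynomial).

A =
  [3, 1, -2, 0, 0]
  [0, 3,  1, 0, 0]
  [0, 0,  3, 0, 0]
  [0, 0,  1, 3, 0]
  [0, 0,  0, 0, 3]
x^5 - 15*x^4 + 90*x^3 - 270*x^2 + 405*x - 243

Expanding det(x·I − A) (e.g. by cofactor expansion or by noting that A is similar to its Jordan form J, which has the same characteristic polynomial as A) gives
  χ_A(x) = x^5 - 15*x^4 + 90*x^3 - 270*x^2 + 405*x - 243
which factors as (x - 3)^5. The eigenvalues (with algebraic multiplicities) are λ = 3 with multiplicity 5.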